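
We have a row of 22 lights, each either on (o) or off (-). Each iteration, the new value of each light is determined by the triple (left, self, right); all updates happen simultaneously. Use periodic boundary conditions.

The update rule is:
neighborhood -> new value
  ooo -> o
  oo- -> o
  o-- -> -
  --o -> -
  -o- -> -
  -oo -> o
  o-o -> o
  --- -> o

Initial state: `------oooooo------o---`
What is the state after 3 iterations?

iteration 1: ooooo-oooooo-oooo---oo
iteration 2: ooooooooooooooooo-o-oo
iteration 3: oooooooooooooooooo-ooo

oooooooooooooooooo-ooo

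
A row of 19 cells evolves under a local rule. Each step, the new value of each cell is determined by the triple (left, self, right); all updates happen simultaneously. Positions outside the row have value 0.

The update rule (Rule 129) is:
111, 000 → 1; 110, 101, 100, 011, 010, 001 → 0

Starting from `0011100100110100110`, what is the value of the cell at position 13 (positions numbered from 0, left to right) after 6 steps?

step 1: 1001000000000000000
step 2: 0000011111111111111
step 3: 1111001111111111110
step 4: 0110000111111111100
step 5: 0000110011111111001
step 6: 1110000001111110000
position 13 holds 1

1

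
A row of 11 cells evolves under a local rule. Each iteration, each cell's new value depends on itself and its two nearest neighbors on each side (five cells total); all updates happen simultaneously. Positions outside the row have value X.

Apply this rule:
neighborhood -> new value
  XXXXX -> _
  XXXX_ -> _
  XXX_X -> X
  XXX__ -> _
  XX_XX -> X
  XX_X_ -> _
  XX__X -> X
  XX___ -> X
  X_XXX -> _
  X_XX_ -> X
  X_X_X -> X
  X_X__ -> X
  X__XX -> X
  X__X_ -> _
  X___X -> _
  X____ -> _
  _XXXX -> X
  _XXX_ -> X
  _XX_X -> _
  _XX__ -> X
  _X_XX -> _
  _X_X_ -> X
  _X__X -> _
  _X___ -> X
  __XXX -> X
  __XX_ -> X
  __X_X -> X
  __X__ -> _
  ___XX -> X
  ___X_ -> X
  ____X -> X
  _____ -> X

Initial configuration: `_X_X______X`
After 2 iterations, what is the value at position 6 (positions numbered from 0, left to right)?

iteration 1: _XXXX_XXXXX
iteration 2: X_X_XX_X___
position 6 holds _

_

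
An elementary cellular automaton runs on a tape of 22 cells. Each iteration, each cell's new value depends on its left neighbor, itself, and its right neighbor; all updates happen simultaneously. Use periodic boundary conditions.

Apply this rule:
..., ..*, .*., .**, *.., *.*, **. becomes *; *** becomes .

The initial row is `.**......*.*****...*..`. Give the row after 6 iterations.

...........*****......

iteration 1: ************...*******
iteration 2: ...........*****......
iteration 3: ************...*******  (repeats iteration 1; period 2)
iteration 6: ...........*****......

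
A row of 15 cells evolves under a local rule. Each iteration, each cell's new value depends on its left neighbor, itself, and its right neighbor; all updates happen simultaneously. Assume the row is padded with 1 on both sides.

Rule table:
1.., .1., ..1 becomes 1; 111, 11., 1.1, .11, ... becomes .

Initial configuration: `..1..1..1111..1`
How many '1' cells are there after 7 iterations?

iteration 1: 11111111....11.
iteration 2: ........1..1...
iteration 3: 1......111111.1
iteration 4: .1....1........
iteration 5: .11..111......1
iteration 6: ...11...1....1.
iteration 7: 1.1..1.111..11.
count of 1: 8

8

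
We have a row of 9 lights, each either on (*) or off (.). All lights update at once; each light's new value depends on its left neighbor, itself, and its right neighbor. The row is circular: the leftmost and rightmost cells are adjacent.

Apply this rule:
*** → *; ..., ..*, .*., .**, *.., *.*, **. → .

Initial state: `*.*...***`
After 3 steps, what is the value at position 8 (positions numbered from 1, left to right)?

.

step 1: .......**
step 2: .........
step 3: .........
position 8 holds .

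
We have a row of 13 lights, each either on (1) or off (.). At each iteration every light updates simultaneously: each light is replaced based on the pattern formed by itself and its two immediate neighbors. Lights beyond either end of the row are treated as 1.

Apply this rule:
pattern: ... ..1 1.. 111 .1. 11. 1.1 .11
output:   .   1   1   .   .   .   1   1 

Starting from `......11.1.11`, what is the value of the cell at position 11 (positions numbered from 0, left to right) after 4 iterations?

1....11.1.11.
.1..11.1.11.1
1.111.1.11.11
.11..1.11.11.
position 11 holds 1

1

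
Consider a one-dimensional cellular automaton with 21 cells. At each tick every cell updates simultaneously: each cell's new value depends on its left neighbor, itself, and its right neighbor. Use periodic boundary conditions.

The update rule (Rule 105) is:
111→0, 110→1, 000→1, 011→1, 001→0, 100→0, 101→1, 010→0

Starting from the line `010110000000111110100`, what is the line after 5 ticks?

000101101101101011011

001110111110100011001
001011100011001011000
100110101011000111011
100111010111010101110
000101101101101011011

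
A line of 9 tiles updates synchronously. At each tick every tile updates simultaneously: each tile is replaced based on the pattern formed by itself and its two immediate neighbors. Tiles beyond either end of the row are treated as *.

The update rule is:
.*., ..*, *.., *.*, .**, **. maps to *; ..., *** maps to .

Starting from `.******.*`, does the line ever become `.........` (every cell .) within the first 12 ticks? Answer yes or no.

**....***
.**..**..
*********
.........
all cells are . at tick 4

yes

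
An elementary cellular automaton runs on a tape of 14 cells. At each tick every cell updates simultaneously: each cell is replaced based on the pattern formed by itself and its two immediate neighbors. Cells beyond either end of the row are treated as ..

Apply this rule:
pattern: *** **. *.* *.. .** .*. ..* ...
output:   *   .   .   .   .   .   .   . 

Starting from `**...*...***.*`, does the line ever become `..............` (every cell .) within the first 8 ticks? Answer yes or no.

..........*...
..............
all cells are . at tick 2

yes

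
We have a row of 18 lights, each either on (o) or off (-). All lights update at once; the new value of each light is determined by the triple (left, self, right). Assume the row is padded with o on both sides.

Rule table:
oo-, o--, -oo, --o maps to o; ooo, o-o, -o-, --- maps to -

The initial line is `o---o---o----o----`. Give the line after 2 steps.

step 1: oo-o-o-o-o--o-o--o
step 2: -o--------oo---ooo

-o--------oo---ooo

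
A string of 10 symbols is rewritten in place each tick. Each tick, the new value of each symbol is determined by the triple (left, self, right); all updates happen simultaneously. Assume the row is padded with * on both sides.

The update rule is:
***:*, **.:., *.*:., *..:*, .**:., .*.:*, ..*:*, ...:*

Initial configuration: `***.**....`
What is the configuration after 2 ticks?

*.****.***

tick 1: **....****
tick 2: *.****.***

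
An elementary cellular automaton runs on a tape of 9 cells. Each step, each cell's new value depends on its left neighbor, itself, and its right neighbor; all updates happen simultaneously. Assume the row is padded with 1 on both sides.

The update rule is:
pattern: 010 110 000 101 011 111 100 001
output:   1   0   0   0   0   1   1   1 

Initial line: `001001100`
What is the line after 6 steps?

011001110

111110011
111101101
111000000
110100001
100110010
011001110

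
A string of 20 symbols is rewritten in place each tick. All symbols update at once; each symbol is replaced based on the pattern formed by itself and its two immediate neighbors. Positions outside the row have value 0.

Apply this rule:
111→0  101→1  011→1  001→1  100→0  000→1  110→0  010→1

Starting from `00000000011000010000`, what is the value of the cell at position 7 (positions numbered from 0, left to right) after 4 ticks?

0

11111111110011110111
10000000000110001100
10111111111100111001
11100000000001100011
position 7 holds 0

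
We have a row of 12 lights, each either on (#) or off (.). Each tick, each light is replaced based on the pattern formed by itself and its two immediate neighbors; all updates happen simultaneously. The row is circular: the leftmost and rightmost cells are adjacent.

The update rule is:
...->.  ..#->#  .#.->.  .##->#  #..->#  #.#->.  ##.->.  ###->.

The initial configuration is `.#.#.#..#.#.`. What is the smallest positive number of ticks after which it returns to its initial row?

#.....##...#
.#...##.#.##
..#.##....#.
.#..#.#..#.#
..##...##...
.##.#.##.#..
##....#...#.
#.#..#.#.#..
...##.....##
#.##.#...##.
..#...#.##..
.#.#.#..#.#.

12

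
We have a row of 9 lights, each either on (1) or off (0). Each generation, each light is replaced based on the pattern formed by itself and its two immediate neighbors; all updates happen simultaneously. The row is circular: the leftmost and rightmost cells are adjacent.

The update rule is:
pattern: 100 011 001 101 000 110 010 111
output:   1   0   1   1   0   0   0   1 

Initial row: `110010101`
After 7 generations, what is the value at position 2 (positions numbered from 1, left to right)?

0

101101010
010010101
101101010  (repeats generation 1; period 2)
generation 7: 101101010
position 2 holds 0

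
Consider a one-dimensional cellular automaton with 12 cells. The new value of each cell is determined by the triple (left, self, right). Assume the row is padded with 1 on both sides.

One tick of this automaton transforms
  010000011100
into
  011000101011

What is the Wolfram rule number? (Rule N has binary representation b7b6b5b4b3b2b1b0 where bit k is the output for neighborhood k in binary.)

position 8: 111 → 1  (bit 7 = 1)
position 9: 110 → 0  (bit 6 = 0)
position 0: 101 → 0  (bit 5 = 0)
position 2: 100 → 1  (bit 4 = 1)
position 7: 011 → 0  (bit 3 = 0)
position 1: 010 → 1  (bit 2 = 1)
position 6: 001 → 1  (bit 1 = 1)
position 3: 000 → 0  (bit 0 = 0)
bits b7..b0 = 10010110 = 150

150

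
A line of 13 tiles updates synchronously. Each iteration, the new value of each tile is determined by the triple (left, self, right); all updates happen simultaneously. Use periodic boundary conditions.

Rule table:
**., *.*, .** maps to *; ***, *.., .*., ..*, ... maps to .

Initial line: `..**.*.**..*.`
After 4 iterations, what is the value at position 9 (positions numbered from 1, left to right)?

.

iteration 1: ..***.***....
iteration 2: ..*.***.*....
iteration 3: ...**.**.....
iteration 4: ...*****.....
position 9 holds .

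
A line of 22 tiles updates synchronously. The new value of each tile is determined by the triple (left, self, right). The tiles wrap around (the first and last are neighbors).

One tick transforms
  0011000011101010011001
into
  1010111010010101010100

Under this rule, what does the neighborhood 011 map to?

At position 2 the neighborhood is 011; the next row has 1 there.

1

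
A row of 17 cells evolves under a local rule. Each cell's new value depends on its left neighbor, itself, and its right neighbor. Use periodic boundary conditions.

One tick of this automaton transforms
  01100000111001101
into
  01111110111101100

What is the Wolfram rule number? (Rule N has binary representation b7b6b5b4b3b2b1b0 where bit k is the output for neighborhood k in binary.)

217

position 9: 111 → 1  (bit 7 = 1)
position 2: 110 → 1  (bit 6 = 1)
position 0: 101 → 0  (bit 5 = 0)
position 3: 100 → 1  (bit 4 = 1)
position 1: 011 → 1  (bit 3 = 1)
position 16: 010 → 0  (bit 2 = 0)
position 7: 001 → 0  (bit 1 = 0)
position 4: 000 → 1  (bit 0 = 1)
bits b7..b0 = 11011001 = 217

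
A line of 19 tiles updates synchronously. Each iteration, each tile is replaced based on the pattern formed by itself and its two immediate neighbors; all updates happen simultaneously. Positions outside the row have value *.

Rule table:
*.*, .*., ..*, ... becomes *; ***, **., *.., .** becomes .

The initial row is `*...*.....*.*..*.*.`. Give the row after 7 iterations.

..***.*******.*****
.*...*.......*.....
**.***.*******.****
..*...*.......*....
.**.***.*******.***
*..*...*.......*...
..**.***.*******.**

..**.***.*******.**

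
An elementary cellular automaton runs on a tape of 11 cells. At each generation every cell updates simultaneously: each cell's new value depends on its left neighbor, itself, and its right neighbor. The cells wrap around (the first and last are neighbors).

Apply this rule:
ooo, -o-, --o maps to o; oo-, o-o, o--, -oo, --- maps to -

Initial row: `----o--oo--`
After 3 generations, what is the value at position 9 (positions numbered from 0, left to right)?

---oo-o----
--o---o----
-oo--oo----
position 9 holds -

-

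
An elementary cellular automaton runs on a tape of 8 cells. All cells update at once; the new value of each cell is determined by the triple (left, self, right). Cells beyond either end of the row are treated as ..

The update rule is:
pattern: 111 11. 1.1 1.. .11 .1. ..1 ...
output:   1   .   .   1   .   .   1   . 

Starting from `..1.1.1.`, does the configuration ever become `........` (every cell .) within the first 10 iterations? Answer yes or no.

.1.....1
1.1...1.
...1.1.1
..1.....
.1.1....
1...1...
.1.1.1..
1.....1.
.1...1.1
1.1.1...
iteration 10 is 1.1.1..., still not uniform .

no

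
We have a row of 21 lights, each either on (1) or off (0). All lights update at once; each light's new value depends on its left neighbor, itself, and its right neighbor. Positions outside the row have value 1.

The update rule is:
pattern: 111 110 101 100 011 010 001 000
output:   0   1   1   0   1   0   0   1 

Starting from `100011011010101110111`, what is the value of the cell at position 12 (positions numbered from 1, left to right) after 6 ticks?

1

101011111101011011100
110110000110111110100
011110110111100011000
110011111100101011010
010010000100010111101
100000110001001100111
position 12 holds 1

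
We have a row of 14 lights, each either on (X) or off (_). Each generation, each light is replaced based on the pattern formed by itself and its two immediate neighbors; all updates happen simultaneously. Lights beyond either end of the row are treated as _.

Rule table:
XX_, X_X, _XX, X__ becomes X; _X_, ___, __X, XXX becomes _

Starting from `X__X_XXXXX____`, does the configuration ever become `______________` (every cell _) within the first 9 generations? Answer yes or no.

_X__XX___XX___
__X_XXX__XXX__
___XX_XX_X_XX_
___XXXXXX_XXXX
___X____XXX__X
____X___X_XX__
_____X___XXXX_
______X__X__XX
_______X__X_XX
generation 9 is _______X__X_XX, still not uniform _

no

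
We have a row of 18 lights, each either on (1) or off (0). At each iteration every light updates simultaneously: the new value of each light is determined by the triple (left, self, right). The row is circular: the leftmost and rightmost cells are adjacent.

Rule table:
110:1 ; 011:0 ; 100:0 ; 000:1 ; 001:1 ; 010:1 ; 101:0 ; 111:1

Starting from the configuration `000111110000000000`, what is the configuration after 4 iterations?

111010010100111111

111011110111111111
111001110011111111
111010110101111111
111010010100111111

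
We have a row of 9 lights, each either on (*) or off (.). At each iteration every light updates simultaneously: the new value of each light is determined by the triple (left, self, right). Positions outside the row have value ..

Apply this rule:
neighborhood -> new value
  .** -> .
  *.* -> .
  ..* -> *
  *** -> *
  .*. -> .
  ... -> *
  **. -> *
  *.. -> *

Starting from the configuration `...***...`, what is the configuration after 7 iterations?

*.***.***

iteration 1: ***.*****
iteration 2: .**..****
iteration 3: *.***.***
iteration 4: ...**..**
iteration 5: ***.***.*
iteration 6: .**..**..
iteration 7: *.***.***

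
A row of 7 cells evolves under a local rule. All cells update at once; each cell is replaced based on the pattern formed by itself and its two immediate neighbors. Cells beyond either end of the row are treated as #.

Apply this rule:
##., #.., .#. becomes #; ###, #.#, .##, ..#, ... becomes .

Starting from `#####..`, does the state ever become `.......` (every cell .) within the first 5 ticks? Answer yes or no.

no

....##.
#....#.
##...#.
.##..#.
..##.#.
tick 5 is ..##.#., still not uniform .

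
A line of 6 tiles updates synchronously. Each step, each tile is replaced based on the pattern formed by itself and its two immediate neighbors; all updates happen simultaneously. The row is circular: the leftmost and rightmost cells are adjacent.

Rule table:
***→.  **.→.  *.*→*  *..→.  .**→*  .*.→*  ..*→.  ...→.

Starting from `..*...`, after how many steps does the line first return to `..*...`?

..*...

1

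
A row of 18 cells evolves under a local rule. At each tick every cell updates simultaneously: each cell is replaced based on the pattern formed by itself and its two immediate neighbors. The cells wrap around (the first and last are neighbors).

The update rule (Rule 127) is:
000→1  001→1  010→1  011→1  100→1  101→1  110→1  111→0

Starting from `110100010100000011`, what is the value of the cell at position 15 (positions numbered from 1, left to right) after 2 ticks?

0

tick 1: 011111111111111110
tick 2: 110000000000000011
position 15 holds 0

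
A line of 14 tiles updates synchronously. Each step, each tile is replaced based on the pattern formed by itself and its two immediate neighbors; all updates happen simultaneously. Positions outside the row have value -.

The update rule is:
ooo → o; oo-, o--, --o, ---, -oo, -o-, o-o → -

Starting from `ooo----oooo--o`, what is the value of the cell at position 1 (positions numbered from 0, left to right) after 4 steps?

-

-o------oo----
--------------
--------------  (fixed point — unchanged through step 4)
position 1 holds -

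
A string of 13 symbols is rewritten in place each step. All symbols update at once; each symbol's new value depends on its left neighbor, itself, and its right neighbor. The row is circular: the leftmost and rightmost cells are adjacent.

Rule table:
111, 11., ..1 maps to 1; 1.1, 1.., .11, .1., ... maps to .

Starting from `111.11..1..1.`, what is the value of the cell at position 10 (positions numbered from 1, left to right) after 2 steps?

step 1: .11..1.1..1..
step 2: 1.1.1....1...
position 10 holds 1

1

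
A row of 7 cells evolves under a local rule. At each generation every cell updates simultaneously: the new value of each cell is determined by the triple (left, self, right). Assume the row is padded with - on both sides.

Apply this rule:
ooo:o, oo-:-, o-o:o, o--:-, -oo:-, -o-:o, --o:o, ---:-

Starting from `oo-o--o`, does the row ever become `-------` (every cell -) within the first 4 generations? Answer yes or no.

generation 1: --oo-oo
generation 2: -o--o--
generation 3: oo-oo--
generation 4: --o----
generation 4 is --o----, still not uniform -

no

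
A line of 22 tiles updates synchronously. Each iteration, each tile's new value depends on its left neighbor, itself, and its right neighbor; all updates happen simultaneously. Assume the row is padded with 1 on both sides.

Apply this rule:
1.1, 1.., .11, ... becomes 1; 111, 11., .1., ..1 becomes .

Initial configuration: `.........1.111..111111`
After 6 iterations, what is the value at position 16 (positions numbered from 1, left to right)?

.

iteration 1: 11111111..11..1.1.....
iteration 2: ........1.1.1..1.1111.
iteration 3: 1111111..1.1.1..11...1
iteration 4: .......1..1.1.1.1.11.1
iteration 5: 111111..1..1.1.1.11.11
iteration 6: ......1..1..1.1.11.11.
position 16 holds .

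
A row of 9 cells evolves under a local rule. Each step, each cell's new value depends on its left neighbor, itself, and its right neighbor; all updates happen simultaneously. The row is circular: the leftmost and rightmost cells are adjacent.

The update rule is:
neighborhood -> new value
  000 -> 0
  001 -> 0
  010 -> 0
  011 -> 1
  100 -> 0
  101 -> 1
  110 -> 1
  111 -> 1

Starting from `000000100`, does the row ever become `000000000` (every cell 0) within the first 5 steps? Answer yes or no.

000000000
all cells are 0 at step 1

yes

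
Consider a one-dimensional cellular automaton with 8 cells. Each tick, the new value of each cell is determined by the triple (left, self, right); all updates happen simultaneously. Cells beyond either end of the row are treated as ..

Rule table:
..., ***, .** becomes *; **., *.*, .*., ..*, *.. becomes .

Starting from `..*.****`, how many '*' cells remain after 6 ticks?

*...***.
..*.**..
*...*..*
..*.....
*...****
..*.***.
count of *: 4

4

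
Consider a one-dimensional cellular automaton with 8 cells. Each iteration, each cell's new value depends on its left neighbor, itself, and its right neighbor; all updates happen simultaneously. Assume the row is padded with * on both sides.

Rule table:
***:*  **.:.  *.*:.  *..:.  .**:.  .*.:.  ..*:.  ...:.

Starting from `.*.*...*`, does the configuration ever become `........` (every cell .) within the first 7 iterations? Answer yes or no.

........
all cells are . at iteration 1

yes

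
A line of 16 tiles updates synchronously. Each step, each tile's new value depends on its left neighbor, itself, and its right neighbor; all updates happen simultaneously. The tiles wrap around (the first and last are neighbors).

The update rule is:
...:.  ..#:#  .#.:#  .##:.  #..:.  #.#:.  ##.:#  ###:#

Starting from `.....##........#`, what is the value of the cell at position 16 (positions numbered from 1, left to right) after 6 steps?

#

....#.#.......##
...##.#......#.#
..#.#.#.....##.#
.##.#.#....#.#.#
..#.#.#...##.#.#
.##.#.#..#.#.#.#
position 16 holds #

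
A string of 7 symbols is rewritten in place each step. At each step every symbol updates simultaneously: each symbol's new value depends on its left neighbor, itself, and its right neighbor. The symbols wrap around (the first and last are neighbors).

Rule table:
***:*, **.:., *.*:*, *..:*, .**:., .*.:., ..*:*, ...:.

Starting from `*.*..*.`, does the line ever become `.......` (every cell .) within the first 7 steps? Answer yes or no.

no

.*.**.*
*.*..*.  (repeats step 0; period 2)
step 7: .*.**.*
step 7 is .*.**.*, still not uniform .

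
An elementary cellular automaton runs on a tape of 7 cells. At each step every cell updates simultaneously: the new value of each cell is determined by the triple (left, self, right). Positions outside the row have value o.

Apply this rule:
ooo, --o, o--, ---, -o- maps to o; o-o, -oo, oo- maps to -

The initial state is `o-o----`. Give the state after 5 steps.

--o---o

--ooooo
oo-oooo
o---ooo
-ooo-oo
--o---o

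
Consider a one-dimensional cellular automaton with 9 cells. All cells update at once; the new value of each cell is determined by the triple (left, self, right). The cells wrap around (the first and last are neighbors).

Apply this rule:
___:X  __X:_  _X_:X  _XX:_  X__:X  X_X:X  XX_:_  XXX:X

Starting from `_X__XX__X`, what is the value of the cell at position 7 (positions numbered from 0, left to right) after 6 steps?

XXX___X_X
XX_XX_XX_
__X__X__X
X_XX_XX_X
_X__X__X_
_XX_XX_XX
position 7 holds X

X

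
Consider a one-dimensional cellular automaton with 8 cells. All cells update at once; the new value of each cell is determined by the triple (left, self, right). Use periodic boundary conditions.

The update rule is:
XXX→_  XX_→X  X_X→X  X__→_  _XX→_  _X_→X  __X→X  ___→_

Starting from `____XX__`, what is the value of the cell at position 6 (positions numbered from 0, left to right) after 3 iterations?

_

___X_X__
__XXXX__
_X___X__
position 6 holds _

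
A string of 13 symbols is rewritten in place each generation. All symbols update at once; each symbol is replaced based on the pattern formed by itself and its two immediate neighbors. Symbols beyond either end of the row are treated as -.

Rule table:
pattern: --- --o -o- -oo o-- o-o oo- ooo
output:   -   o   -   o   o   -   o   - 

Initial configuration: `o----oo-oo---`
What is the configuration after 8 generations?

------o-ooo-o

-o--ooo-ooo--
o-ooo-o-o-oo-
--o-o-----ooo
-o---o---oo-o
o-o-o-o-ooo--
--------o-oo-
-------o--ooo
------o-ooo-o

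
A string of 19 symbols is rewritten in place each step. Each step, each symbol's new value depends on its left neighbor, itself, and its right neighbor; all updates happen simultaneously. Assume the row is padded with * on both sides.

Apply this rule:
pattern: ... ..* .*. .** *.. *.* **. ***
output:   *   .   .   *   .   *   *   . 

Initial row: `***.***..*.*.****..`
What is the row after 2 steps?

step 1: ..***.*...*.**..*..
step 2: ..*.**..*..***.....

..*.**..*..***.....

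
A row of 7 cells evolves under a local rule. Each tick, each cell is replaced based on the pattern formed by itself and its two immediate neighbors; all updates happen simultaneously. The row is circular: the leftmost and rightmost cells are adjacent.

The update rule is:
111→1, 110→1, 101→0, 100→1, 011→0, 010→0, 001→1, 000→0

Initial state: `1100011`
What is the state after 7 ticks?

1001011

tick 1: 1110101
tick 2: 1110000
tick 3: 0111001
tick 4: 0011110
tick 5: 0101111
tick 6: 0000111
tick 7: 1001011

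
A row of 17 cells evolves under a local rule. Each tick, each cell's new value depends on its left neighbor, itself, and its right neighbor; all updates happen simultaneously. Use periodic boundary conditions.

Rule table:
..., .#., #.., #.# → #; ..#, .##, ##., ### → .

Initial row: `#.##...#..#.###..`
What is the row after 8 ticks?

##..##.##.##...#.
..#...#..#..##.##
#.###.##.##...#..
##...#..#..##.##.
..##.##.##...#..#
#...#..#..##.##.#
.##.##.##...#..#.
...#..#..##.##.##

...#..#..##.##.##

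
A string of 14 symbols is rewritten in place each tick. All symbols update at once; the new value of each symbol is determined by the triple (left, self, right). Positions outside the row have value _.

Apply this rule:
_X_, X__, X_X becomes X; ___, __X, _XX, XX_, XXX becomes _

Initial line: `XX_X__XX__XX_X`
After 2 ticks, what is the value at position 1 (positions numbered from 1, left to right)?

_

tick 1: __XXX___X___XX
tick 2: _____X__XX____
position 1 holds _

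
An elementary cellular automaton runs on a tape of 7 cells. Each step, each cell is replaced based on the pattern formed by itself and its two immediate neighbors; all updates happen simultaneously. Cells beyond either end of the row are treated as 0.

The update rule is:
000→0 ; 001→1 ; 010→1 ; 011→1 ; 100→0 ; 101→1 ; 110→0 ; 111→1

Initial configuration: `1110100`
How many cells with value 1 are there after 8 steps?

step 1: 1101100
step 2: 1011000
step 3: 1110000
step 4: 1100000
step 5: 1000000
step 6: 1000000  (fixed point — unchanged through step 8)
count of 1: 1

1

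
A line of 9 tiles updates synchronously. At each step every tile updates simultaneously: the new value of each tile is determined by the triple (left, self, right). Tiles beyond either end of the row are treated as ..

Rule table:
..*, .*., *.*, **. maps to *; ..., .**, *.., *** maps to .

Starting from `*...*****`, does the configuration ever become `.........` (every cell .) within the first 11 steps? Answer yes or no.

no

step 1: *..*....*
step 2: *.**...**
step 3: **.*..*.*
step 4: .***.****
step 5: *..**...*
step 6: *.*.*..**
step 7: *****.*.*
step 8: ....*****
step 9: ...*....*
step 10: ..**...**
step 11: .*.*..*.*
step 11 is .*.*..*.*, still not uniform .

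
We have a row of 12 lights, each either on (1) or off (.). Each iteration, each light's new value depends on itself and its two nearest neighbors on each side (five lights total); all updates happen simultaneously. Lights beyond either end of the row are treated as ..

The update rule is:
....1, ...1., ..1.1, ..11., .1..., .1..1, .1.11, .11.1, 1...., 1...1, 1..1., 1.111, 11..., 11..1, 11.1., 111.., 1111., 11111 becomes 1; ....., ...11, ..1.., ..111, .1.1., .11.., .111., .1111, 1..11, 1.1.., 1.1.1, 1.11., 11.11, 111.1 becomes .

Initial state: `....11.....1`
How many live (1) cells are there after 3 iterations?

..1.1.11.11.
111..1.1...1
..1111..111.
count of 1: 7

7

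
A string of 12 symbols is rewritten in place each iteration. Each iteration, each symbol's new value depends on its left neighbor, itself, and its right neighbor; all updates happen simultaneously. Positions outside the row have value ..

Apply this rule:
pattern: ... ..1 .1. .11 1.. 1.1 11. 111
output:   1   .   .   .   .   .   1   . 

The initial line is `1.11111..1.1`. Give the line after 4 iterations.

111.....11..

......1.....
11111...1111
....1.1....1
111.....11..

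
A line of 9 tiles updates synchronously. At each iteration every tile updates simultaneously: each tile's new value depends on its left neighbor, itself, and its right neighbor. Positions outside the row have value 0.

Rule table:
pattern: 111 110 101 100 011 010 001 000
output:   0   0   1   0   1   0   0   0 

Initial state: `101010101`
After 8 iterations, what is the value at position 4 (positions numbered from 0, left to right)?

010101010
001010100
000101000
000010000
000000000
000000000  (fixed point — unchanged through iteration 8)
position 4 holds 0

0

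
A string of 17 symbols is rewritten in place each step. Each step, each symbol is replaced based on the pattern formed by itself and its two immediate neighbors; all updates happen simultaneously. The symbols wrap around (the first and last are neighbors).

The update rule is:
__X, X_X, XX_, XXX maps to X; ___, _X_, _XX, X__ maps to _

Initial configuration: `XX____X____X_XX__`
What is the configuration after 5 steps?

_X___X____X_X_X_X
X___X____X_X_X_X_
___X____X_X_X_X_X
__X____X_X_X_X_X_
_X____X_X_X_X_X__

_X____X_X_X_X_X__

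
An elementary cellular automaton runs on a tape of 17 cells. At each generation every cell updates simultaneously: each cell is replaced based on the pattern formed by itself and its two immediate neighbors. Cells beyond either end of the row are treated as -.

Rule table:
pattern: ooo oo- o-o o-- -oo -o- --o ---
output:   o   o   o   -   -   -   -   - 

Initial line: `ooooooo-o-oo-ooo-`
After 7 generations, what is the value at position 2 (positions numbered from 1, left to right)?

-

-ooooooo-o-oo-oo-
--ooooooo-o-oo-o-
---ooooooo-o-oo--
----ooooooo-o-o--
-----ooooooo-o---
------ooooooo----
-------oooooo----
position 2 holds -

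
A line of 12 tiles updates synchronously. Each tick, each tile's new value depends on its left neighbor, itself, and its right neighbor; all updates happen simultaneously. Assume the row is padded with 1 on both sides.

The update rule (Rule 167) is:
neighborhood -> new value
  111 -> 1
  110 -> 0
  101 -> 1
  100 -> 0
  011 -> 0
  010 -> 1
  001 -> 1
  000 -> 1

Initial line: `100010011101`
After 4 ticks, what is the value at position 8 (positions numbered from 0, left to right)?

1

001110101010
010101111111
111110111111
111101011111
position 8 holds 1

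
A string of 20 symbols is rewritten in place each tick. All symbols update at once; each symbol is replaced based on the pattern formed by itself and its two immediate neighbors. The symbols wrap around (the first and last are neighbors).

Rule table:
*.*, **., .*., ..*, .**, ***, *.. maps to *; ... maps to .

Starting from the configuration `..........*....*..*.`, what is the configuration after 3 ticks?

**.....*************

.........***..******
*.......************
**.....*************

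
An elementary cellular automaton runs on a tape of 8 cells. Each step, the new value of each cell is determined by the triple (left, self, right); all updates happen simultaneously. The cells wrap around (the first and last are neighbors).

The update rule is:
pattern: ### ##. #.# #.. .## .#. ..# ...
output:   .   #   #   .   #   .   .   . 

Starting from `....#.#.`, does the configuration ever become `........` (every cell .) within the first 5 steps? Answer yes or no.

.....#..
........
all cells are . at step 2

yes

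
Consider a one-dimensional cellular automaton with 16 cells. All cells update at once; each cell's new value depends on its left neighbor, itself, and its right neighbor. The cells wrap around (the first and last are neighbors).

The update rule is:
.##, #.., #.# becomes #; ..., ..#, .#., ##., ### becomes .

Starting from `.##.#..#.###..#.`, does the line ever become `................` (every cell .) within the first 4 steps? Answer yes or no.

step 1: .#.#.#..##..#..#
step 2: #.#.#.#.#.#..#..
step 3: .#.#.#.#.#.#..#.
step 4: ..#.#.#.#.#.#..#
step 4 is ..#.#.#.#.#.#..#, still not uniform .

no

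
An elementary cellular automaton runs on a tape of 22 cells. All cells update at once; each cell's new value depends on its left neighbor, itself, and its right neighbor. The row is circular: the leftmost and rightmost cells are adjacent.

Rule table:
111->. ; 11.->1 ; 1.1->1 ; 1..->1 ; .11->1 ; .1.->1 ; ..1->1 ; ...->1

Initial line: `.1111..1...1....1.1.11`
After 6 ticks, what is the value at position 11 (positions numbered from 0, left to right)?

.

11..111111111111111111
.1111.................
11..111111111111111111  (repeats tick 1; period 2)
tick 6: .1111.................
position 11 holds .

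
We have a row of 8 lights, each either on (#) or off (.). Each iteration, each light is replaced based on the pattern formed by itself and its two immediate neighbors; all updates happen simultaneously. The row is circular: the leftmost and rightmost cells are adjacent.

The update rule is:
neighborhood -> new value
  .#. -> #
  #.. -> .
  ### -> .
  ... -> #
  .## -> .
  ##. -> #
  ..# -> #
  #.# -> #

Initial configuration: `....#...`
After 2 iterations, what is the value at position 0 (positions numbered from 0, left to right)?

#####.##
....##..
position 0 holds .

.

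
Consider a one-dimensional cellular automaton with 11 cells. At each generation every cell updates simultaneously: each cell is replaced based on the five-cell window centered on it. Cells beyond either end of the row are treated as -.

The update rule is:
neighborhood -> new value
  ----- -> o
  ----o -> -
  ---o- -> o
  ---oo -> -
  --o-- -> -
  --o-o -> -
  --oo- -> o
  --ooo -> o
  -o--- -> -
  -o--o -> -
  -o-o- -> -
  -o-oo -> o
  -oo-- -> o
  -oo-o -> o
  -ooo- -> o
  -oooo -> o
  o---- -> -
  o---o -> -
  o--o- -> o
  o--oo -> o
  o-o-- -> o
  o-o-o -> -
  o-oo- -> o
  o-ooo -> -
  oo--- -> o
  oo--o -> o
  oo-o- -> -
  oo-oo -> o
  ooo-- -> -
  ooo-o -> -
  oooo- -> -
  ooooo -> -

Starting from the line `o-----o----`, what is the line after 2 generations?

o-o--o---oo

---o-o---oo
o-o--o---oo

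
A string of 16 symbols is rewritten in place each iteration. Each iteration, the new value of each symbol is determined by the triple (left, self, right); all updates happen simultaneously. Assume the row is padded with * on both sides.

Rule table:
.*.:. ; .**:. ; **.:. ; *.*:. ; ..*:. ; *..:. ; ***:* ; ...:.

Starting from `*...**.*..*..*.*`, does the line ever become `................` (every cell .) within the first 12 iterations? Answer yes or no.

yes

................
all cells are . at iteration 1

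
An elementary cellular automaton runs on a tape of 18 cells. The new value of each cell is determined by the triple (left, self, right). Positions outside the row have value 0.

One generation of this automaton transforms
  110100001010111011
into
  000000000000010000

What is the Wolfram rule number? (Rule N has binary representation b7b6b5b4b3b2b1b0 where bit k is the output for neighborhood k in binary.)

position 13: 111 → 1  (bit 7 = 1)
position 1: 110 → 0  (bit 6 = 0)
position 2: 101 → 0  (bit 5 = 0)
position 4: 100 → 0  (bit 4 = 0)
position 0: 011 → 0  (bit 3 = 0)
position 3: 010 → 0  (bit 2 = 0)
position 7: 001 → 0  (bit 1 = 0)
position 5: 000 → 0  (bit 0 = 0)
bits b7..b0 = 10000000 = 128

128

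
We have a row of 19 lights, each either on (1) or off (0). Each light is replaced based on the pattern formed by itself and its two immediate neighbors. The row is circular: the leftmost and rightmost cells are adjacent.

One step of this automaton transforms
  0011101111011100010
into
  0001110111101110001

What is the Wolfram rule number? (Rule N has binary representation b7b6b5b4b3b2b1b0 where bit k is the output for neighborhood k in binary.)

240

position 3: 111 → 1  (bit 7 = 1)
position 4: 110 → 1  (bit 6 = 1)
position 5: 101 → 1  (bit 5 = 1)
position 14: 100 → 1  (bit 4 = 1)
position 2: 011 → 0  (bit 3 = 0)
position 17: 010 → 0  (bit 2 = 0)
position 1: 001 → 0  (bit 1 = 0)
position 0: 000 → 0  (bit 0 = 0)
bits b7..b0 = 11110000 = 240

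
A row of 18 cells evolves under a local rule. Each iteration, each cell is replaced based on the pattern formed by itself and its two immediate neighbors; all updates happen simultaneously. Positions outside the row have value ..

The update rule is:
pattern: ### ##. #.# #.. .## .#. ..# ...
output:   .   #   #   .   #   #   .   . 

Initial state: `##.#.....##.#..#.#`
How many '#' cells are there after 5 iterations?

7

####.....####..###
#..#.....#..#..#.#
#..#.....#..#..###
#..#.....#..#..#.#  (repeats iteration 2; period 2)
iteration 5: #..#.....#..#..###
count of #: 7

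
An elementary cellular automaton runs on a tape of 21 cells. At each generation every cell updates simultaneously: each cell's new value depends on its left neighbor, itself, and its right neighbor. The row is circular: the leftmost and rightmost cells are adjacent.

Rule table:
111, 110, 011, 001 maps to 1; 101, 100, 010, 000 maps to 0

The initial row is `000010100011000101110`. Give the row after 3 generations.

010000011111000111110

generation 1: 000100000111001001110
generation 2: 001000001111010011110
generation 3: 010000011111000111110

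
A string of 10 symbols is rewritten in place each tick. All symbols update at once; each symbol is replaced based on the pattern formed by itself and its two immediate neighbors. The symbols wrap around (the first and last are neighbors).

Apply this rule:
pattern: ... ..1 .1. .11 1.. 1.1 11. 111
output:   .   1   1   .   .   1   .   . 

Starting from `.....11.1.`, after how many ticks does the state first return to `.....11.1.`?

....1..11.
...11.1...
..1..11...
.11.1.....
1..11.....
1.1......1
.11.....1.
1......11.
1.....1..1
.....11.1.

10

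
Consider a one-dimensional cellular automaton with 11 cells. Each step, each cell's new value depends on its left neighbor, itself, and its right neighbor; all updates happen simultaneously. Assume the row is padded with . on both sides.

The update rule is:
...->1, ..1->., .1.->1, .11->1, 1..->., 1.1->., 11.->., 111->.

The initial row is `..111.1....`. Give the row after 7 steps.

1.1...1.111
1.1.1.1.1..
1.1.1.1.1.1
1.1.1.1.1.1  (fixed point — unchanged through step 7)

1.1.1.1.1.1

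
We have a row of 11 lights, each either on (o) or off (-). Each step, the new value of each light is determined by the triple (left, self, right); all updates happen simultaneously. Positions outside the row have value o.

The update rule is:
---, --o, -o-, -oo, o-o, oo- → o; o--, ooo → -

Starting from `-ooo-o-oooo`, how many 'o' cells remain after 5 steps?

oo-ooooo---
-ooo---o-oo
oo-o-ooooo-
-ooooo---oo
oo---o-ooo-
count of o: 6

6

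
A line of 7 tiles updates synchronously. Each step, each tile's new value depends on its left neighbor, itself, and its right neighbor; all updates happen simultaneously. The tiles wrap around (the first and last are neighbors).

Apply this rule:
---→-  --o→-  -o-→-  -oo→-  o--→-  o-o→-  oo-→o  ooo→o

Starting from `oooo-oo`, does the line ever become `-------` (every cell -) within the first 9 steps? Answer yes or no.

yes

step 1: oooo--o
step 2: oooo---
step 3: -ooo---
step 4: --oo---
step 5: ---o---
step 6: -------
all cells are - at step 6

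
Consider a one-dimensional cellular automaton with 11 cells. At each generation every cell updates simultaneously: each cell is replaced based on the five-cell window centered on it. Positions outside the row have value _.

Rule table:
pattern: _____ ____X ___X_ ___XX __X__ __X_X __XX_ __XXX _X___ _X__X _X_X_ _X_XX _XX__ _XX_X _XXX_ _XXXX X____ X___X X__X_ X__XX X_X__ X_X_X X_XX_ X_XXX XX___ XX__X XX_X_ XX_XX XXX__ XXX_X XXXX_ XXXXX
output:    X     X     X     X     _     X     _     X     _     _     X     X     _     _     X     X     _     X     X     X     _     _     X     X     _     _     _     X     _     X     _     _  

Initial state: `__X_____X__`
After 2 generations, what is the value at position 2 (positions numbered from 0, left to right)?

generation 1: XX___XXX___
generation 2: ___XXXX___X
position 2 holds _

_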